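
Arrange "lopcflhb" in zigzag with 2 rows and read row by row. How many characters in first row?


Zigzag "lopcflhb" into 2 rows:
Placing characters:
  'l' => row 0
  'o' => row 1
  'p' => row 0
  'c' => row 1
  'f' => row 0
  'l' => row 1
  'h' => row 0
  'b' => row 1
Rows:
  Row 0: "lpfh"
  Row 1: "oclb"
First row length: 4

4


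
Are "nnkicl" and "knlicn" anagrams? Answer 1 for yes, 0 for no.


Strings: "nnkicl", "knlicn"
Sorted first:  ciklnn
Sorted second: ciklnn
Sorted forms match => anagrams

1


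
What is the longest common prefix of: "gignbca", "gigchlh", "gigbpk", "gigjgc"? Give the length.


Words: gignbca, gigchlh, gigbpk, gigjgc
  Position 0: all 'g' => match
  Position 1: all 'i' => match
  Position 2: all 'g' => match
  Position 3: ('n', 'c', 'b', 'j') => mismatch, stop
LCP = "gig" (length 3)

3


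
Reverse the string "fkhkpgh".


Input: fkhkpgh
Reading characters right to left:
  Position 6: 'h'
  Position 5: 'g'
  Position 4: 'p'
  Position 3: 'k'
  Position 2: 'h'
  Position 1: 'k'
  Position 0: 'f'
Reversed: hgpkhkf

hgpkhkf


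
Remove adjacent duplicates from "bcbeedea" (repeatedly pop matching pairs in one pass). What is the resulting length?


Input: bcbeedea
Stack-based adjacent duplicate removal:
  Read 'b': push. Stack: b
  Read 'c': push. Stack: bc
  Read 'b': push. Stack: bcb
  Read 'e': push. Stack: bcbe
  Read 'e': matches stack top 'e' => pop. Stack: bcb
  Read 'd': push. Stack: bcbd
  Read 'e': push. Stack: bcbde
  Read 'a': push. Stack: bcbdea
Final stack: "bcbdea" (length 6)

6


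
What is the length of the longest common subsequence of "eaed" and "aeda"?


LCS of "eaed" and "aeda"
DP table:
           a    e    d    a
      0    0    0    0    0
  e   0    0    1    1    1
  a   0    1    1    1    2
  e   0    1    2    2    2
  d   0    1    2    3    3
LCS length = dp[4][4] = 3

3


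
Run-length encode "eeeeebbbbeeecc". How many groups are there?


Input: eeeeebbbbeeecc
Scanning for consecutive runs:
  Group 1: 'e' x 5 (positions 0-4)
  Group 2: 'b' x 4 (positions 5-8)
  Group 3: 'e' x 3 (positions 9-11)
  Group 4: 'c' x 2 (positions 12-13)
Total groups: 4

4


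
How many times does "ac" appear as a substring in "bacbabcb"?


Searching for "ac" in "bacbabcb"
Scanning each position:
  Position 0: "ba" => no
  Position 1: "ac" => MATCH
  Position 2: "cb" => no
  Position 3: "ba" => no
  Position 4: "ab" => no
  Position 5: "bc" => no
  Position 6: "cb" => no
Total occurrences: 1

1


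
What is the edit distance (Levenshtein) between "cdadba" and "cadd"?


Computing edit distance: "cdadba" -> "cadd"
DP table:
           c    a    d    d
      0    1    2    3    4
  c   1    0    1    2    3
  d   2    1    1    1    2
  a   3    2    1    2    2
  d   4    3    2    1    2
  b   5    4    3    2    2
  a   6    5    4    3    3
Edit distance = dp[6][4] = 3

3


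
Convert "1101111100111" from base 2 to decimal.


Input: "1101111100111" in base 2
Positional expansion:
  Digit '1' (value 1) x 2^12 = 4096
  Digit '1' (value 1) x 2^11 = 2048
  Digit '0' (value 0) x 2^10 = 0
  Digit '1' (value 1) x 2^9 = 512
  Digit '1' (value 1) x 2^8 = 256
  Digit '1' (value 1) x 2^7 = 128
  Digit '1' (value 1) x 2^6 = 64
  Digit '1' (value 1) x 2^5 = 32
  Digit '0' (value 0) x 2^4 = 0
  Digit '0' (value 0) x 2^3 = 0
  Digit '1' (value 1) x 2^2 = 4
  Digit '1' (value 1) x 2^1 = 2
  Digit '1' (value 1) x 2^0 = 1
Sum = 7143

7143


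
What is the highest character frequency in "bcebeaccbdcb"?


Input: bcebeaccbdcb
Character counts:
  'a': 1
  'b': 4
  'c': 4
  'd': 1
  'e': 2
Maximum frequency: 4

4


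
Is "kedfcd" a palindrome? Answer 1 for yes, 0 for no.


Input: kedfcd
Reversed: dcfdek
  Compare pos 0 ('k') with pos 5 ('d'): MISMATCH
  Compare pos 1 ('e') with pos 4 ('c'): MISMATCH
  Compare pos 2 ('d') with pos 3 ('f'): MISMATCH
Result: not a palindrome

0


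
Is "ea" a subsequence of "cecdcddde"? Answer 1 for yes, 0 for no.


Check if "ea" is a subsequence of "cecdcddde"
Greedy scan:
  Position 0 ('c'): no match needed
  Position 1 ('e'): matches sub[0] = 'e'
  Position 2 ('c'): no match needed
  Position 3 ('d'): no match needed
  Position 4 ('c'): no match needed
  Position 5 ('d'): no match needed
  Position 6 ('d'): no match needed
  Position 7 ('d'): no match needed
  Position 8 ('e'): no match needed
Only matched 1/2 characters => not a subsequence

0


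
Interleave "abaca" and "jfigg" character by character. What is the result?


Interleaving "abaca" and "jfigg":
  Position 0: 'a' from first, 'j' from second => "aj"
  Position 1: 'b' from first, 'f' from second => "bf"
  Position 2: 'a' from first, 'i' from second => "ai"
  Position 3: 'c' from first, 'g' from second => "cg"
  Position 4: 'a' from first, 'g' from second => "ag"
Result: ajbfaicgag

ajbfaicgag


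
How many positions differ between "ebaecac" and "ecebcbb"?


Comparing "ebaecac" and "ecebcbb" position by position:
  Position 0: 'e' vs 'e' => same
  Position 1: 'b' vs 'c' => DIFFER
  Position 2: 'a' vs 'e' => DIFFER
  Position 3: 'e' vs 'b' => DIFFER
  Position 4: 'c' vs 'c' => same
  Position 5: 'a' vs 'b' => DIFFER
  Position 6: 'c' vs 'b' => DIFFER
Positions that differ: 5

5


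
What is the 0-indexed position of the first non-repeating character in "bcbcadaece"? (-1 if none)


Input: bcbcadaece
Character frequencies:
  'a': 2
  'b': 2
  'c': 3
  'd': 1
  'e': 2
Scanning left to right for freq == 1:
  Position 0 ('b'): freq=2, skip
  Position 1 ('c'): freq=3, skip
  Position 2 ('b'): freq=2, skip
  Position 3 ('c'): freq=3, skip
  Position 4 ('a'): freq=2, skip
  Position 5 ('d'): unique! => answer = 5

5


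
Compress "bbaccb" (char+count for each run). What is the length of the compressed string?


Input: bbaccb
Runs:
  'b' x 2 => "b2"
  'a' x 1 => "a1"
  'c' x 2 => "c2"
  'b' x 1 => "b1"
Compressed: "b2a1c2b1"
Compressed length: 8

8


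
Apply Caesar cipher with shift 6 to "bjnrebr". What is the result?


Caesar cipher: shift "bjnrebr" by 6
  'b' (pos 1) + 6 = pos 7 = 'h'
  'j' (pos 9) + 6 = pos 15 = 'p'
  'n' (pos 13) + 6 = pos 19 = 't'
  'r' (pos 17) + 6 = pos 23 = 'x'
  'e' (pos 4) + 6 = pos 10 = 'k'
  'b' (pos 1) + 6 = pos 7 = 'h'
  'r' (pos 17) + 6 = pos 23 = 'x'
Result: hptxkhx

hptxkhx


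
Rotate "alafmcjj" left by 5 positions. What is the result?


Input: "alafmcjj", rotate left by 5
First 5 characters: "alafm"
Remaining characters: "cjj"
Concatenate remaining + first: "cjj" + "alafm" = "cjjalafm"

cjjalafm


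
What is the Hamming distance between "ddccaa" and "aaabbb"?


Comparing "ddccaa" and "aaabbb" position by position:
  Position 0: 'd' vs 'a' => differ
  Position 1: 'd' vs 'a' => differ
  Position 2: 'c' vs 'a' => differ
  Position 3: 'c' vs 'b' => differ
  Position 4: 'a' vs 'b' => differ
  Position 5: 'a' vs 'b' => differ
Total differences (Hamming distance): 6

6


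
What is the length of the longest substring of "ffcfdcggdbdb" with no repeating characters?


Input: "ffcfdcggdbdb"
Sliding window (track last position of each char):
  Position 0 ('f'): window [0,0] length 1 -- new best
  Position 1 ('f'): repeat (last at 0), move window start to 1
  Position 1 ('f'): window [1,1] length 1
  Position 2 ('c'): window [1,2] length 2 -- new best
  Position 3 ('f'): repeat (last at 1), move window start to 2
  Position 3 ('f'): window [2,3] length 2
  Position 4 ('d'): window [2,4] length 3 -- new best
  Position 5 ('c'): repeat (last at 2), move window start to 3
  Position 5 ('c'): window [3,5] length 3
  Position 6 ('g'): window [3,6] length 4 -- new best
  Position 7 ('g'): repeat (last at 6), move window start to 7
  Position 7 ('g'): window [7,7] length 1
  Position 8 ('d'): window [7,8] length 2
  Position 9 ('b'): window [7,9] length 3
  Position 10 ('d'): repeat (last at 8), move window start to 9
  Position 10 ('d'): window [9,10] length 2
  Position 11 ('b'): repeat (last at 9), move window start to 10
  Position 11 ('b'): window [10,11] length 2
Longest substring with no repeats: "fdcg" with length 4

4


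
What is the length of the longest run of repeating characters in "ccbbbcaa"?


Input: "ccbbbcaa"
Scanning for longest run:
  Position 1 ('c'): continues run of 'c', length=2
  Position 2 ('b'): new char, reset run to 1
  Position 3 ('b'): continues run of 'b', length=2
  Position 4 ('b'): continues run of 'b', length=3
  Position 5 ('c'): new char, reset run to 1
  Position 6 ('a'): new char, reset run to 1
  Position 7 ('a'): continues run of 'a', length=2
Longest run: 'b' with length 3

3


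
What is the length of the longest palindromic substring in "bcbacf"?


Input: "bcbacf"
Checking substrings for palindromes:
  [0:3] "bcb" (len 3) => palindrome
Longest palindromic substring: "bcb" with length 3

3


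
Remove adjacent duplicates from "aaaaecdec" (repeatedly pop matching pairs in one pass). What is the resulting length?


Input: aaaaecdec
Stack-based adjacent duplicate removal:
  Read 'a': push. Stack: a
  Read 'a': matches stack top 'a' => pop. Stack: (empty)
  Read 'a': push. Stack: a
  Read 'a': matches stack top 'a' => pop. Stack: (empty)
  Read 'e': push. Stack: e
  Read 'c': push. Stack: ec
  Read 'd': push. Stack: ecd
  Read 'e': push. Stack: ecde
  Read 'c': push. Stack: ecdec
Final stack: "ecdec" (length 5)

5


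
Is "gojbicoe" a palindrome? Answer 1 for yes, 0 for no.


Input: gojbicoe
Reversed: eocibjog
  Compare pos 0 ('g') with pos 7 ('e'): MISMATCH
  Compare pos 1 ('o') with pos 6 ('o'): match
  Compare pos 2 ('j') with pos 5 ('c'): MISMATCH
  Compare pos 3 ('b') with pos 4 ('i'): MISMATCH
Result: not a palindrome

0


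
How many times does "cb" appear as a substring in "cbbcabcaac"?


Searching for "cb" in "cbbcabcaac"
Scanning each position:
  Position 0: "cb" => MATCH
  Position 1: "bb" => no
  Position 2: "bc" => no
  Position 3: "ca" => no
  Position 4: "ab" => no
  Position 5: "bc" => no
  Position 6: "ca" => no
  Position 7: "aa" => no
  Position 8: "ac" => no
Total occurrences: 1

1


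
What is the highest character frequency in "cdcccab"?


Input: cdcccab
Character counts:
  'a': 1
  'b': 1
  'c': 4
  'd': 1
Maximum frequency: 4

4


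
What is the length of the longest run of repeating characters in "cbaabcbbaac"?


Input: "cbaabcbbaac"
Scanning for longest run:
  Position 1 ('b'): new char, reset run to 1
  Position 2 ('a'): new char, reset run to 1
  Position 3 ('a'): continues run of 'a', length=2
  Position 4 ('b'): new char, reset run to 1
  Position 5 ('c'): new char, reset run to 1
  Position 6 ('b'): new char, reset run to 1
  Position 7 ('b'): continues run of 'b', length=2
  Position 8 ('a'): new char, reset run to 1
  Position 9 ('a'): continues run of 'a', length=2
  Position 10 ('c'): new char, reset run to 1
Longest run: 'a' with length 2

2


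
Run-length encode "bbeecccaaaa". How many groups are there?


Input: bbeecccaaaa
Scanning for consecutive runs:
  Group 1: 'b' x 2 (positions 0-1)
  Group 2: 'e' x 2 (positions 2-3)
  Group 3: 'c' x 3 (positions 4-6)
  Group 4: 'a' x 4 (positions 7-10)
Total groups: 4

4


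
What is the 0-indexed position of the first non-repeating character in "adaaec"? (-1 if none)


Input: adaaec
Character frequencies:
  'a': 3
  'c': 1
  'd': 1
  'e': 1
Scanning left to right for freq == 1:
  Position 0 ('a'): freq=3, skip
  Position 1 ('d'): unique! => answer = 1

1


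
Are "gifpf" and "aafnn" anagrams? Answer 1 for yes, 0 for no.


Strings: "gifpf", "aafnn"
Sorted first:  ffgip
Sorted second: aafnn
Differ at position 0: 'f' vs 'a' => not anagrams

0


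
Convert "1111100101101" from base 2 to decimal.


Input: "1111100101101" in base 2
Positional expansion:
  Digit '1' (value 1) x 2^12 = 4096
  Digit '1' (value 1) x 2^11 = 2048
  Digit '1' (value 1) x 2^10 = 1024
  Digit '1' (value 1) x 2^9 = 512
  Digit '1' (value 1) x 2^8 = 256
  Digit '0' (value 0) x 2^7 = 0
  Digit '0' (value 0) x 2^6 = 0
  Digit '1' (value 1) x 2^5 = 32
  Digit '0' (value 0) x 2^4 = 0
  Digit '1' (value 1) x 2^3 = 8
  Digit '1' (value 1) x 2^2 = 4
  Digit '0' (value 0) x 2^1 = 0
  Digit '1' (value 1) x 2^0 = 1
Sum = 7981

7981


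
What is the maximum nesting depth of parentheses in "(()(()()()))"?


Input: "(()(()()()))"
Tracking depth:
  Position 0 '(': depth becomes 1
  Position 1 '(': depth becomes 2
  Position 2 ')': depth becomes 1
  Position 3 '(': depth becomes 2
  Position 4 '(': depth becomes 3
  Position 5 ')': depth becomes 2
  Position 6 '(': depth becomes 3
  Position 7 ')': depth becomes 2
  Position 8 '(': depth becomes 3
  Position 9 ')': depth becomes 2
  Position 10 ')': depth becomes 1
  Position 11 ')': depth becomes 0
Maximum depth reached: 3

3


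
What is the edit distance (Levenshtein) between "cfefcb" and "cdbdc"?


Computing edit distance: "cfefcb" -> "cdbdc"
DP table:
           c    d    b    d    c
      0    1    2    3    4    5
  c   1    0    1    2    3    4
  f   2    1    1    2    3    4
  e   3    2    2    2    3    4
  f   4    3    3    3    3    4
  c   5    4    4    4    4    3
  b   6    5    5    4    5    4
Edit distance = dp[6][5] = 4

4


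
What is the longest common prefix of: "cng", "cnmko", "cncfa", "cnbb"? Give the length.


Words: cng, cnmko, cncfa, cnbb
  Position 0: all 'c' => match
  Position 1: all 'n' => match
  Position 2: ('g', 'm', 'c', 'b') => mismatch, stop
LCP = "cn" (length 2)

2


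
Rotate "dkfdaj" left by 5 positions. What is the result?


Input: "dkfdaj", rotate left by 5
First 5 characters: "dkfda"
Remaining characters: "j"
Concatenate remaining + first: "j" + "dkfda" = "jdkfda"

jdkfda


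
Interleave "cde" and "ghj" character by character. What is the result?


Interleaving "cde" and "ghj":
  Position 0: 'c' from first, 'g' from second => "cg"
  Position 1: 'd' from first, 'h' from second => "dh"
  Position 2: 'e' from first, 'j' from second => "ej"
Result: cgdhej

cgdhej


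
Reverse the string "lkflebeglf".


Input: lkflebeglf
Reading characters right to left:
  Position 9: 'f'
  Position 8: 'l'
  Position 7: 'g'
  Position 6: 'e'
  Position 5: 'b'
  Position 4: 'e'
  Position 3: 'l'
  Position 2: 'f'
  Position 1: 'k'
  Position 0: 'l'
Reversed: flgebelfkl

flgebelfkl


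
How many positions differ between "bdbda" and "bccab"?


Comparing "bdbda" and "bccab" position by position:
  Position 0: 'b' vs 'b' => same
  Position 1: 'd' vs 'c' => DIFFER
  Position 2: 'b' vs 'c' => DIFFER
  Position 3: 'd' vs 'a' => DIFFER
  Position 4: 'a' vs 'b' => DIFFER
Positions that differ: 4

4


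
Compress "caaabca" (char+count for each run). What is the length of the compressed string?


Input: caaabca
Runs:
  'c' x 1 => "c1"
  'a' x 3 => "a3"
  'b' x 1 => "b1"
  'c' x 1 => "c1"
  'a' x 1 => "a1"
Compressed: "c1a3b1c1a1"
Compressed length: 10

10


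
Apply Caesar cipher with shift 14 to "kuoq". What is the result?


Caesar cipher: shift "kuoq" by 14
  'k' (pos 10) + 14 = pos 24 = 'y'
  'u' (pos 20) + 14 = pos 8 = 'i'
  'o' (pos 14) + 14 = pos 2 = 'c'
  'q' (pos 16) + 14 = pos 4 = 'e'
Result: yice

yice


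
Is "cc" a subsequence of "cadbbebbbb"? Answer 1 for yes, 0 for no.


Check if "cc" is a subsequence of "cadbbebbbb"
Greedy scan:
  Position 0 ('c'): matches sub[0] = 'c'
  Position 1 ('a'): no match needed
  Position 2 ('d'): no match needed
  Position 3 ('b'): no match needed
  Position 4 ('b'): no match needed
  Position 5 ('e'): no match needed
  Position 6 ('b'): no match needed
  Position 7 ('b'): no match needed
  Position 8 ('b'): no match needed
  Position 9 ('b'): no match needed
Only matched 1/2 characters => not a subsequence

0


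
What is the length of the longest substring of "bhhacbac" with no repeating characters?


Input: "bhhacbac"
Sliding window (track last position of each char):
  Position 0 ('b'): window [0,0] length 1 -- new best
  Position 1 ('h'): window [0,1] length 2 -- new best
  Position 2 ('h'): repeat (last at 1), move window start to 2
  Position 2 ('h'): window [2,2] length 1
  Position 3 ('a'): window [2,3] length 2
  Position 4 ('c'): window [2,4] length 3 -- new best
  Position 5 ('b'): window [2,5] length 4 -- new best
  Position 6 ('a'): repeat (last at 3), move window start to 4
  Position 6 ('a'): window [4,6] length 3
  Position 7 ('c'): repeat (last at 4), move window start to 5
  Position 7 ('c'): window [5,7] length 3
Longest substring with no repeats: "hacb" with length 4

4


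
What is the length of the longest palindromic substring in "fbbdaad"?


Input: "fbbdaad"
Checking substrings for palindromes:
  [3:7] "daad" (len 4) => palindrome
  [1:3] "bb" (len 2) => palindrome
  [4:6] "aa" (len 2) => palindrome
Longest palindromic substring: "daad" with length 4

4


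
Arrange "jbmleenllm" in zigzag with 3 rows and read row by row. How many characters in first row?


Zigzag "jbmleenllm" into 3 rows:
Placing characters:
  'j' => row 0
  'b' => row 1
  'm' => row 2
  'l' => row 1
  'e' => row 0
  'e' => row 1
  'n' => row 2
  'l' => row 1
  'l' => row 0
  'm' => row 1
Rows:
  Row 0: "jel"
  Row 1: "blelm"
  Row 2: "mn"
First row length: 3

3


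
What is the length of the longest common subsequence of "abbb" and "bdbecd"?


LCS of "abbb" and "bdbecd"
DP table:
           b    d    b    e    c    d
      0    0    0    0    0    0    0
  a   0    0    0    0    0    0    0
  b   0    1    1    1    1    1    1
  b   0    1    1    2    2    2    2
  b   0    1    1    2    2    2    2
LCS length = dp[4][6] = 2

2


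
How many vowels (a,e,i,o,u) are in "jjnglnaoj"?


Input: jjnglnaoj
Checking each character:
  'j' at position 0: consonant
  'j' at position 1: consonant
  'n' at position 2: consonant
  'g' at position 3: consonant
  'l' at position 4: consonant
  'n' at position 5: consonant
  'a' at position 6: vowel (running total: 1)
  'o' at position 7: vowel (running total: 2)
  'j' at position 8: consonant
Total vowels: 2

2


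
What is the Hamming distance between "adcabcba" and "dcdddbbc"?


Comparing "adcabcba" and "dcdddbbc" position by position:
  Position 0: 'a' vs 'd' => differ
  Position 1: 'd' vs 'c' => differ
  Position 2: 'c' vs 'd' => differ
  Position 3: 'a' vs 'd' => differ
  Position 4: 'b' vs 'd' => differ
  Position 5: 'c' vs 'b' => differ
  Position 6: 'b' vs 'b' => same
  Position 7: 'a' vs 'c' => differ
Total differences (Hamming distance): 7

7


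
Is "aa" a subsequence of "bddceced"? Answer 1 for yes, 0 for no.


Check if "aa" is a subsequence of "bddceced"
Greedy scan:
  Position 0 ('b'): no match needed
  Position 1 ('d'): no match needed
  Position 2 ('d'): no match needed
  Position 3 ('c'): no match needed
  Position 4 ('e'): no match needed
  Position 5 ('c'): no match needed
  Position 6 ('e'): no match needed
  Position 7 ('d'): no match needed
Only matched 0/2 characters => not a subsequence

0


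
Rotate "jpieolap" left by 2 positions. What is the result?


Input: "jpieolap", rotate left by 2
First 2 characters: "jp"
Remaining characters: "ieolap"
Concatenate remaining + first: "ieolap" + "jp" = "ieolapjp"

ieolapjp


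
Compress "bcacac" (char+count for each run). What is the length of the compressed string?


Input: bcacac
Runs:
  'b' x 1 => "b1"
  'c' x 1 => "c1"
  'a' x 1 => "a1"
  'c' x 1 => "c1"
  'a' x 1 => "a1"
  'c' x 1 => "c1"
Compressed: "b1c1a1c1a1c1"
Compressed length: 12

12


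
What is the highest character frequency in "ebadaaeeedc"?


Input: ebadaaeeedc
Character counts:
  'a': 3
  'b': 1
  'c': 1
  'd': 2
  'e': 4
Maximum frequency: 4

4


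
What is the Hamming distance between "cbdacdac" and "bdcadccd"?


Comparing "cbdacdac" and "bdcadccd" position by position:
  Position 0: 'c' vs 'b' => differ
  Position 1: 'b' vs 'd' => differ
  Position 2: 'd' vs 'c' => differ
  Position 3: 'a' vs 'a' => same
  Position 4: 'c' vs 'd' => differ
  Position 5: 'd' vs 'c' => differ
  Position 6: 'a' vs 'c' => differ
  Position 7: 'c' vs 'd' => differ
Total differences (Hamming distance): 7

7


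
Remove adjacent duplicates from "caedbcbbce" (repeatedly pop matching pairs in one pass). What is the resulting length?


Input: caedbcbbce
Stack-based adjacent duplicate removal:
  Read 'c': push. Stack: c
  Read 'a': push. Stack: ca
  Read 'e': push. Stack: cae
  Read 'd': push. Stack: caed
  Read 'b': push. Stack: caedb
  Read 'c': push. Stack: caedbc
  Read 'b': push. Stack: caedbcb
  Read 'b': matches stack top 'b' => pop. Stack: caedbc
  Read 'c': matches stack top 'c' => pop. Stack: caedb
  Read 'e': push. Stack: caedbe
Final stack: "caedbe" (length 6)

6


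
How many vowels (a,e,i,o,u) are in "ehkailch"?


Input: ehkailch
Checking each character:
  'e' at position 0: vowel (running total: 1)
  'h' at position 1: consonant
  'k' at position 2: consonant
  'a' at position 3: vowel (running total: 2)
  'i' at position 4: vowel (running total: 3)
  'l' at position 5: consonant
  'c' at position 6: consonant
  'h' at position 7: consonant
Total vowels: 3

3


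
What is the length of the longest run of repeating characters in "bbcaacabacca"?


Input: "bbcaacabacca"
Scanning for longest run:
  Position 1 ('b'): continues run of 'b', length=2
  Position 2 ('c'): new char, reset run to 1
  Position 3 ('a'): new char, reset run to 1
  Position 4 ('a'): continues run of 'a', length=2
  Position 5 ('c'): new char, reset run to 1
  Position 6 ('a'): new char, reset run to 1
  Position 7 ('b'): new char, reset run to 1
  Position 8 ('a'): new char, reset run to 1
  Position 9 ('c'): new char, reset run to 1
  Position 10 ('c'): continues run of 'c', length=2
  Position 11 ('a'): new char, reset run to 1
Longest run: 'b' with length 2

2


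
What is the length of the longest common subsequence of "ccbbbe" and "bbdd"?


LCS of "ccbbbe" and "bbdd"
DP table:
           b    b    d    d
      0    0    0    0    0
  c   0    0    0    0    0
  c   0    0    0    0    0
  b   0    1    1    1    1
  b   0    1    2    2    2
  b   0    1    2    2    2
  e   0    1    2    2    2
LCS length = dp[6][4] = 2

2


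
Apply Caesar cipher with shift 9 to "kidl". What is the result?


Caesar cipher: shift "kidl" by 9
  'k' (pos 10) + 9 = pos 19 = 't'
  'i' (pos 8) + 9 = pos 17 = 'r'
  'd' (pos 3) + 9 = pos 12 = 'm'
  'l' (pos 11) + 9 = pos 20 = 'u'
Result: trmu

trmu


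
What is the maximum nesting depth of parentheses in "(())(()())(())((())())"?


Input: "(())(()())(())((())())"
Tracking depth:
  Position 0 '(': depth becomes 1
  Position 1 '(': depth becomes 2
  Position 2 ')': depth becomes 1
  Position 3 ')': depth becomes 0
  Position 4 '(': depth becomes 1
  Position 5 '(': depth becomes 2
  Position 6 ')': depth becomes 1
  Position 7 '(': depth becomes 2
  Position 8 ')': depth becomes 1
  Position 9 ')': depth becomes 0
  Position 10 '(': depth becomes 1
  Position 11 '(': depth becomes 2
  Position 12 ')': depth becomes 1
  Position 13 ')': depth becomes 0
  Position 14 '(': depth becomes 1
  Position 15 '(': depth becomes 2
  Position 16 '(': depth becomes 3
  Position 17 ')': depth becomes 2
  Position 18 ')': depth becomes 1
  Position 19 '(': depth becomes 2
  Position 20 ')': depth becomes 1
  Position 21 ')': depth becomes 0
Maximum depth reached: 3

3


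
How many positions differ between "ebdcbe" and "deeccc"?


Comparing "ebdcbe" and "deeccc" position by position:
  Position 0: 'e' vs 'd' => DIFFER
  Position 1: 'b' vs 'e' => DIFFER
  Position 2: 'd' vs 'e' => DIFFER
  Position 3: 'c' vs 'c' => same
  Position 4: 'b' vs 'c' => DIFFER
  Position 5: 'e' vs 'c' => DIFFER
Positions that differ: 5

5


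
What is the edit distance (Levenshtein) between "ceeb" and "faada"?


Computing edit distance: "ceeb" -> "faada"
DP table:
           f    a    a    d    a
      0    1    2    3    4    5
  c   1    1    2    3    4    5
  e   2    2    2    3    4    5
  e   3    3    3    3    4    5
  b   4    4    4    4    4    5
Edit distance = dp[4][5] = 5

5


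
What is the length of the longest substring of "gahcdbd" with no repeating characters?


Input: "gahcdbd"
Sliding window (track last position of each char):
  Position 0 ('g'): window [0,0] length 1 -- new best
  Position 1 ('a'): window [0,1] length 2 -- new best
  Position 2 ('h'): window [0,2] length 3 -- new best
  Position 3 ('c'): window [0,3] length 4 -- new best
  Position 4 ('d'): window [0,4] length 5 -- new best
  Position 5 ('b'): window [0,5] length 6 -- new best
  Position 6 ('d'): repeat (last at 4), move window start to 5
  Position 6 ('d'): window [5,6] length 2
Longest substring with no repeats: "gahcdb" with length 6

6


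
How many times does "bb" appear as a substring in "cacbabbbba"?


Searching for "bb" in "cacbabbbba"
Scanning each position:
  Position 0: "ca" => no
  Position 1: "ac" => no
  Position 2: "cb" => no
  Position 3: "ba" => no
  Position 4: "ab" => no
  Position 5: "bb" => MATCH
  Position 6: "bb" => MATCH
  Position 7: "bb" => MATCH
  Position 8: "ba" => no
Total occurrences: 3

3


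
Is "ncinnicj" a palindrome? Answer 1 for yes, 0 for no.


Input: ncinnicj
Reversed: jcinnicn
  Compare pos 0 ('n') with pos 7 ('j'): MISMATCH
  Compare pos 1 ('c') with pos 6 ('c'): match
  Compare pos 2 ('i') with pos 5 ('i'): match
  Compare pos 3 ('n') with pos 4 ('n'): match
Result: not a palindrome

0


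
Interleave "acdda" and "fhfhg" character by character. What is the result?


Interleaving "acdda" and "fhfhg":
  Position 0: 'a' from first, 'f' from second => "af"
  Position 1: 'c' from first, 'h' from second => "ch"
  Position 2: 'd' from first, 'f' from second => "df"
  Position 3: 'd' from first, 'h' from second => "dh"
  Position 4: 'a' from first, 'g' from second => "ag"
Result: afchdfdhag

afchdfdhag


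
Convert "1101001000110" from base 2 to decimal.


Input: "1101001000110" in base 2
Positional expansion:
  Digit '1' (value 1) x 2^12 = 4096
  Digit '1' (value 1) x 2^11 = 2048
  Digit '0' (value 0) x 2^10 = 0
  Digit '1' (value 1) x 2^9 = 512
  Digit '0' (value 0) x 2^8 = 0
  Digit '0' (value 0) x 2^7 = 0
  Digit '1' (value 1) x 2^6 = 64
  Digit '0' (value 0) x 2^5 = 0
  Digit '0' (value 0) x 2^4 = 0
  Digit '0' (value 0) x 2^3 = 0
  Digit '1' (value 1) x 2^2 = 4
  Digit '1' (value 1) x 2^1 = 2
  Digit '0' (value 0) x 2^0 = 0
Sum = 6726

6726


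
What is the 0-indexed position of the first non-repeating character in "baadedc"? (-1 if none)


Input: baadedc
Character frequencies:
  'a': 2
  'b': 1
  'c': 1
  'd': 2
  'e': 1
Scanning left to right for freq == 1:
  Position 0 ('b'): unique! => answer = 0

0


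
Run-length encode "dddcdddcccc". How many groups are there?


Input: dddcdddcccc
Scanning for consecutive runs:
  Group 1: 'd' x 3 (positions 0-2)
  Group 2: 'c' x 1 (positions 3-3)
  Group 3: 'd' x 3 (positions 4-6)
  Group 4: 'c' x 4 (positions 7-10)
Total groups: 4

4


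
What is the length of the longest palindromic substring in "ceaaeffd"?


Input: "ceaaeffd"
Checking substrings for palindromes:
  [1:5] "eaae" (len 4) => palindrome
  [2:4] "aa" (len 2) => palindrome
  [5:7] "ff" (len 2) => palindrome
Longest palindromic substring: "eaae" with length 4

4


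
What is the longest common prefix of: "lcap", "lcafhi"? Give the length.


Words: lcap, lcafhi
  Position 0: all 'l' => match
  Position 1: all 'c' => match
  Position 2: all 'a' => match
  Position 3: ('p', 'f') => mismatch, stop
LCP = "lca" (length 3)

3


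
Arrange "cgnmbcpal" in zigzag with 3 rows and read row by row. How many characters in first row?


Zigzag "cgnmbcpal" into 3 rows:
Placing characters:
  'c' => row 0
  'g' => row 1
  'n' => row 2
  'm' => row 1
  'b' => row 0
  'c' => row 1
  'p' => row 2
  'a' => row 1
  'l' => row 0
Rows:
  Row 0: "cbl"
  Row 1: "gmca"
  Row 2: "np"
First row length: 3

3


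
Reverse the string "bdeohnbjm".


Input: bdeohnbjm
Reading characters right to left:
  Position 8: 'm'
  Position 7: 'j'
  Position 6: 'b'
  Position 5: 'n'
  Position 4: 'h'
  Position 3: 'o'
  Position 2: 'e'
  Position 1: 'd'
  Position 0: 'b'
Reversed: mjbnhoedb

mjbnhoedb


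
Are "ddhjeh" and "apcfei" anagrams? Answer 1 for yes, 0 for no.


Strings: "ddhjeh", "apcfei"
Sorted first:  ddehhj
Sorted second: acefip
Differ at position 0: 'd' vs 'a' => not anagrams

0


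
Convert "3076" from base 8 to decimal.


Input: "3076" in base 8
Positional expansion:
  Digit '3' (value 3) x 8^3 = 1536
  Digit '0' (value 0) x 8^2 = 0
  Digit '7' (value 7) x 8^1 = 56
  Digit '6' (value 6) x 8^0 = 6
Sum = 1598

1598


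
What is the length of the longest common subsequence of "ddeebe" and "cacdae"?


LCS of "ddeebe" and "cacdae"
DP table:
           c    a    c    d    a    e
      0    0    0    0    0    0    0
  d   0    0    0    0    1    1    1
  d   0    0    0    0    1    1    1
  e   0    0    0    0    1    1    2
  e   0    0    0    0    1    1    2
  b   0    0    0    0    1    1    2
  e   0    0    0    0    1    1    2
LCS length = dp[6][6] = 2

2


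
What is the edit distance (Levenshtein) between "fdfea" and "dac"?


Computing edit distance: "fdfea" -> "dac"
DP table:
           d    a    c
      0    1    2    3
  f   1    1    2    3
  d   2    1    2    3
  f   3    2    2    3
  e   4    3    3    3
  a   5    4    3    4
Edit distance = dp[5][3] = 4

4


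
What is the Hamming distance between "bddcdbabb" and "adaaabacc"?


Comparing "bddcdbabb" and "adaaabacc" position by position:
  Position 0: 'b' vs 'a' => differ
  Position 1: 'd' vs 'd' => same
  Position 2: 'd' vs 'a' => differ
  Position 3: 'c' vs 'a' => differ
  Position 4: 'd' vs 'a' => differ
  Position 5: 'b' vs 'b' => same
  Position 6: 'a' vs 'a' => same
  Position 7: 'b' vs 'c' => differ
  Position 8: 'b' vs 'c' => differ
Total differences (Hamming distance): 6

6


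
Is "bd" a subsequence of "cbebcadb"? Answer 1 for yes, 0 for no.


Check if "bd" is a subsequence of "cbebcadb"
Greedy scan:
  Position 0 ('c'): no match needed
  Position 1 ('b'): matches sub[0] = 'b'
  Position 2 ('e'): no match needed
  Position 3 ('b'): no match needed
  Position 4 ('c'): no match needed
  Position 5 ('a'): no match needed
  Position 6 ('d'): matches sub[1] = 'd'
  Position 7 ('b'): no match needed
All 2 characters matched => is a subsequence

1


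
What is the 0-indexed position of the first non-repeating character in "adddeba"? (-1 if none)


Input: adddeba
Character frequencies:
  'a': 2
  'b': 1
  'd': 3
  'e': 1
Scanning left to right for freq == 1:
  Position 0 ('a'): freq=2, skip
  Position 1 ('d'): freq=3, skip
  Position 2 ('d'): freq=3, skip
  Position 3 ('d'): freq=3, skip
  Position 4 ('e'): unique! => answer = 4

4


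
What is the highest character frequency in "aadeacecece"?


Input: aadeacecece
Character counts:
  'a': 3
  'c': 3
  'd': 1
  'e': 4
Maximum frequency: 4

4


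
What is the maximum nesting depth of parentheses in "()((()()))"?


Input: "()((()()))"
Tracking depth:
  Position 0 '(': depth becomes 1
  Position 1 ')': depth becomes 0
  Position 2 '(': depth becomes 1
  Position 3 '(': depth becomes 2
  Position 4 '(': depth becomes 3
  Position 5 ')': depth becomes 2
  Position 6 '(': depth becomes 3
  Position 7 ')': depth becomes 2
  Position 8 ')': depth becomes 1
  Position 9 ')': depth becomes 0
Maximum depth reached: 3

3


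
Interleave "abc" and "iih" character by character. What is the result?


Interleaving "abc" and "iih":
  Position 0: 'a' from first, 'i' from second => "ai"
  Position 1: 'b' from first, 'i' from second => "bi"
  Position 2: 'c' from first, 'h' from second => "ch"
Result: aibich

aibich


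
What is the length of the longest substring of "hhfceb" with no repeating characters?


Input: "hhfceb"
Sliding window (track last position of each char):
  Position 0 ('h'): window [0,0] length 1 -- new best
  Position 1 ('h'): repeat (last at 0), move window start to 1
  Position 1 ('h'): window [1,1] length 1
  Position 2 ('f'): window [1,2] length 2 -- new best
  Position 3 ('c'): window [1,3] length 3 -- new best
  Position 4 ('e'): window [1,4] length 4 -- new best
  Position 5 ('b'): window [1,5] length 5 -- new best
Longest substring with no repeats: "hfceb" with length 5

5


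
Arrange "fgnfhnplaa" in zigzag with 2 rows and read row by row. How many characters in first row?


Zigzag "fgnfhnplaa" into 2 rows:
Placing characters:
  'f' => row 0
  'g' => row 1
  'n' => row 0
  'f' => row 1
  'h' => row 0
  'n' => row 1
  'p' => row 0
  'l' => row 1
  'a' => row 0
  'a' => row 1
Rows:
  Row 0: "fnhpa"
  Row 1: "gfnla"
First row length: 5

5


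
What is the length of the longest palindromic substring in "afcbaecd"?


Input: "afcbaecd"
Checking substrings for palindromes:
  No multi-char palindromic substrings found
Longest palindromic substring: "a" with length 1

1


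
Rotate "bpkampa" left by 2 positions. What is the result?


Input: "bpkampa", rotate left by 2
First 2 characters: "bp"
Remaining characters: "kampa"
Concatenate remaining + first: "kampa" + "bp" = "kampabp"

kampabp


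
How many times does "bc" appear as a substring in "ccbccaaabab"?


Searching for "bc" in "ccbccaaabab"
Scanning each position:
  Position 0: "cc" => no
  Position 1: "cb" => no
  Position 2: "bc" => MATCH
  Position 3: "cc" => no
  Position 4: "ca" => no
  Position 5: "aa" => no
  Position 6: "aa" => no
  Position 7: "ab" => no
  Position 8: "ba" => no
  Position 9: "ab" => no
Total occurrences: 1

1


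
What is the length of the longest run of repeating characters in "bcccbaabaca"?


Input: "bcccbaabaca"
Scanning for longest run:
  Position 1 ('c'): new char, reset run to 1
  Position 2 ('c'): continues run of 'c', length=2
  Position 3 ('c'): continues run of 'c', length=3
  Position 4 ('b'): new char, reset run to 1
  Position 5 ('a'): new char, reset run to 1
  Position 6 ('a'): continues run of 'a', length=2
  Position 7 ('b'): new char, reset run to 1
  Position 8 ('a'): new char, reset run to 1
  Position 9 ('c'): new char, reset run to 1
  Position 10 ('a'): new char, reset run to 1
Longest run: 'c' with length 3

3


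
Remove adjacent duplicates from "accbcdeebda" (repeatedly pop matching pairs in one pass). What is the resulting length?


Input: accbcdeebda
Stack-based adjacent duplicate removal:
  Read 'a': push. Stack: a
  Read 'c': push. Stack: ac
  Read 'c': matches stack top 'c' => pop. Stack: a
  Read 'b': push. Stack: ab
  Read 'c': push. Stack: abc
  Read 'd': push. Stack: abcd
  Read 'e': push. Stack: abcde
  Read 'e': matches stack top 'e' => pop. Stack: abcd
  Read 'b': push. Stack: abcdb
  Read 'd': push. Stack: abcdbd
  Read 'a': push. Stack: abcdbda
Final stack: "abcdbda" (length 7)

7


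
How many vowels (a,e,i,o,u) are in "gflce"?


Input: gflce
Checking each character:
  'g' at position 0: consonant
  'f' at position 1: consonant
  'l' at position 2: consonant
  'c' at position 3: consonant
  'e' at position 4: vowel (running total: 1)
Total vowels: 1

1


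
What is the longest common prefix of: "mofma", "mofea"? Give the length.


Words: mofma, mofea
  Position 0: all 'm' => match
  Position 1: all 'o' => match
  Position 2: all 'f' => match
  Position 3: ('m', 'e') => mismatch, stop
LCP = "mof" (length 3)

3


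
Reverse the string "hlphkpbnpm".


Input: hlphkpbnpm
Reading characters right to left:
  Position 9: 'm'
  Position 8: 'p'
  Position 7: 'n'
  Position 6: 'b'
  Position 5: 'p'
  Position 4: 'k'
  Position 3: 'h'
  Position 2: 'p'
  Position 1: 'l'
  Position 0: 'h'
Reversed: mpnbpkhplh

mpnbpkhplh


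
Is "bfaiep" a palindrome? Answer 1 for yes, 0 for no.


Input: bfaiep
Reversed: peiafb
  Compare pos 0 ('b') with pos 5 ('p'): MISMATCH
  Compare pos 1 ('f') with pos 4 ('e'): MISMATCH
  Compare pos 2 ('a') with pos 3 ('i'): MISMATCH
Result: not a palindrome

0


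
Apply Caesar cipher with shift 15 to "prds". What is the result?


Caesar cipher: shift "prds" by 15
  'p' (pos 15) + 15 = pos 4 = 'e'
  'r' (pos 17) + 15 = pos 6 = 'g'
  'd' (pos 3) + 15 = pos 18 = 's'
  's' (pos 18) + 15 = pos 7 = 'h'
Result: egsh

egsh


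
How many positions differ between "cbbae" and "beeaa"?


Comparing "cbbae" and "beeaa" position by position:
  Position 0: 'c' vs 'b' => DIFFER
  Position 1: 'b' vs 'e' => DIFFER
  Position 2: 'b' vs 'e' => DIFFER
  Position 3: 'a' vs 'a' => same
  Position 4: 'e' vs 'a' => DIFFER
Positions that differ: 4

4


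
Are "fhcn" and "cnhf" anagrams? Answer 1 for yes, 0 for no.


Strings: "fhcn", "cnhf"
Sorted first:  cfhn
Sorted second: cfhn
Sorted forms match => anagrams

1


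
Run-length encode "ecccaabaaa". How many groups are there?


Input: ecccaabaaa
Scanning for consecutive runs:
  Group 1: 'e' x 1 (positions 0-0)
  Group 2: 'c' x 3 (positions 1-3)
  Group 3: 'a' x 2 (positions 4-5)
  Group 4: 'b' x 1 (positions 6-6)
  Group 5: 'a' x 3 (positions 7-9)
Total groups: 5

5


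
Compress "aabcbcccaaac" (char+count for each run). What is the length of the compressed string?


Input: aabcbcccaaac
Runs:
  'a' x 2 => "a2"
  'b' x 1 => "b1"
  'c' x 1 => "c1"
  'b' x 1 => "b1"
  'c' x 3 => "c3"
  'a' x 3 => "a3"
  'c' x 1 => "c1"
Compressed: "a2b1c1b1c3a3c1"
Compressed length: 14

14


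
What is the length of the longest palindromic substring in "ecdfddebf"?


Input: "ecdfddebf"
Checking substrings for palindromes:
  [2:5] "dfd" (len 3) => palindrome
  [4:6] "dd" (len 2) => palindrome
Longest palindromic substring: "dfd" with length 3

3


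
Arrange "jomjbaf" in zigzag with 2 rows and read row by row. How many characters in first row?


Zigzag "jomjbaf" into 2 rows:
Placing characters:
  'j' => row 0
  'o' => row 1
  'm' => row 0
  'j' => row 1
  'b' => row 0
  'a' => row 1
  'f' => row 0
Rows:
  Row 0: "jmbf"
  Row 1: "oja"
First row length: 4

4


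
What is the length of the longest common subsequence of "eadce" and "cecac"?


LCS of "eadce" and "cecac"
DP table:
           c    e    c    a    c
      0    0    0    0    0    0
  e   0    0    1    1    1    1
  a   0    0    1    1    2    2
  d   0    0    1    1    2    2
  c   0    1    1    2    2    3
  e   0    1    2    2    2    3
LCS length = dp[5][5] = 3

3


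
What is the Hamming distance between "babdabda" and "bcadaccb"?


Comparing "babdabda" and "bcadaccb" position by position:
  Position 0: 'b' vs 'b' => same
  Position 1: 'a' vs 'c' => differ
  Position 2: 'b' vs 'a' => differ
  Position 3: 'd' vs 'd' => same
  Position 4: 'a' vs 'a' => same
  Position 5: 'b' vs 'c' => differ
  Position 6: 'd' vs 'c' => differ
  Position 7: 'a' vs 'b' => differ
Total differences (Hamming distance): 5

5


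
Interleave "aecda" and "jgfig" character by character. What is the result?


Interleaving "aecda" and "jgfig":
  Position 0: 'a' from first, 'j' from second => "aj"
  Position 1: 'e' from first, 'g' from second => "eg"
  Position 2: 'c' from first, 'f' from second => "cf"
  Position 3: 'd' from first, 'i' from second => "di"
  Position 4: 'a' from first, 'g' from second => "ag"
Result: ajegcfdiag

ajegcfdiag


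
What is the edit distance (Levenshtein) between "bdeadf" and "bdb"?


Computing edit distance: "bdeadf" -> "bdb"
DP table:
           b    d    b
      0    1    2    3
  b   1    0    1    2
  d   2    1    0    1
  e   3    2    1    1
  a   4    3    2    2
  d   5    4    3    3
  f   6    5    4    4
Edit distance = dp[6][3] = 4

4


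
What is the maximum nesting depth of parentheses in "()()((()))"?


Input: "()()((()))"
Tracking depth:
  Position 0 '(': depth becomes 1
  Position 1 ')': depth becomes 0
  Position 2 '(': depth becomes 1
  Position 3 ')': depth becomes 0
  Position 4 '(': depth becomes 1
  Position 5 '(': depth becomes 2
  Position 6 '(': depth becomes 3
  Position 7 ')': depth becomes 2
  Position 8 ')': depth becomes 1
  Position 9 ')': depth becomes 0
Maximum depth reached: 3

3


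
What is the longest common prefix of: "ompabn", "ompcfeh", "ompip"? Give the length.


Words: ompabn, ompcfeh, ompip
  Position 0: all 'o' => match
  Position 1: all 'm' => match
  Position 2: all 'p' => match
  Position 3: ('a', 'c', 'i') => mismatch, stop
LCP = "omp" (length 3)

3
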